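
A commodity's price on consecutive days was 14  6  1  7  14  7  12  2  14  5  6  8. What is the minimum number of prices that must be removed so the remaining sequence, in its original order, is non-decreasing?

7

Fewest deletions = n − (longest non-decreasing subsequence).
i:      1  2  3  4  5  6  7  8  9 10 11 12
a[i]:  14  6  1  7 14  7 12  2 14  5  6  8
dp:     1  1  1  2  3  3  4  2  5  3  4  5
max dp = 5, so deletions = 12 − 5 = 7.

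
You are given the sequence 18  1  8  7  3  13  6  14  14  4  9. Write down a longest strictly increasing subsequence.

1, 8, 13, 14

Patience tails give the LIS length; then backtrack through the dp parents:
18 → extends → [18]
1 → replaces 18 → [1]
8 → extends → [1, 8]
7 → replaces 8 → [1, 7]
3 → replaces 7 → [1, 3]
13 → extends → [1, 3, 13]
6 → replaces 13 → [1, 3, 6]
14 → extends → [1, 3, 6, 14]
14 → already a tail → [1, 3, 6, 14]
4 → replaces 6 → [1, 3, 4, 14]
9 → replaces 14 → [1, 3, 4, 9]
Length 4; one witness is 1, 8, 13, 14.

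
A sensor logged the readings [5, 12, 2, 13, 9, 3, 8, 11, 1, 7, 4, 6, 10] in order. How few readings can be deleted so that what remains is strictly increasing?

Fewest deletions = n − (longest strictly increasing subsequence).
i:      1  2  3  4  5  6  7  8  9 10 11 12 13
a[i]:   5 12  2 13  9  3  8 11  1  7  4  6 10
dp:     1  2  1  3  2  2  3  4  1  3  3  4  5
max dp = 5, so deletions = 13 − 5 = 8.

8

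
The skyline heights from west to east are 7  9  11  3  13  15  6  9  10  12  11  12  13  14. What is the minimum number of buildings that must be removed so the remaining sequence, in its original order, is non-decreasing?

Fewest deletions = n − (longest non-decreasing subsequence).
Patience tails:
7 → extends → [7]
9 → extends → [7, 9]
11 → extends → [7, 9, 11]
3 → replaces 7 → [3, 9, 11]
13 → extends → [3, 9, 11, 13]
15 → extends → [3, 9, 11, 13, 15]
6 → replaces 9 → [3, 6, 11, 13, 15]
9 → replaces 11 → [3, 6, 9, 13, 15]
10 → replaces 13 → [3, 6, 9, 10, 15]
12 → replaces 15 → [3, 6, 9, 10, 12]
11 → replaces 12 → [3, 6, 9, 10, 11]
12 → extends → [3, 6, 9, 10, 11, 12]
13 → extends → [3, 6, 9, 10, 11, 12, 13]
14 → extends → [3, 6, 9, 10, 11, 12, 13, 14]
Longest non-decreasing subsequence has length 8, so deletions = 14 − 8 = 6.

6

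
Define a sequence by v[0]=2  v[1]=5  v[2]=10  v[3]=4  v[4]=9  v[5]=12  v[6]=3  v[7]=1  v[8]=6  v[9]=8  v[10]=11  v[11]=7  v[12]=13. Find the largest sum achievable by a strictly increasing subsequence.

45

Let S[i] be the best sum of a strictly increasing subsequence ending at i:
i:      0  1  2  3  4  5  6  7  8  9 10 11 12
v[i]:   2  5 10  4  9 12  3  1  6  8 11  7 13
S:      2  7 17  6 16 29  5  1 13 21 32 20 45
Maximum is 45 (e.g. 2 + 5 + 6 + 8 + 11 + 13).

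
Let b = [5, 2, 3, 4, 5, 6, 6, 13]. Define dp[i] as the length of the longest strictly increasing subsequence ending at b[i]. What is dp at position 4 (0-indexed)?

dp[i] = 1 + max{dp[j] : j<i, b[j]<b[i]} (or 1 if no such j):
i:      0  1  2  3  4  5  6  7
b[i]:   5  2  3  4  5  6  6 13
dp:     1  1  2  3  4  5  5  6
At index 4 the value is 4.

4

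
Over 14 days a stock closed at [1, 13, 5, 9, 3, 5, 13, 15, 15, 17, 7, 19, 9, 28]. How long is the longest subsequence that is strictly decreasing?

3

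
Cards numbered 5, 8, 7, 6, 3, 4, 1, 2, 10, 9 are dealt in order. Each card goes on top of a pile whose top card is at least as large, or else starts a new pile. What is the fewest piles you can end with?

3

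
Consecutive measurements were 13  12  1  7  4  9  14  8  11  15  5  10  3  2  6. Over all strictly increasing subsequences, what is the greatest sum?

Let S[i] be the best sum of a strictly increasing subsequence ending at i:
i:      1  2  3  4  5  6  7  8  9 10 11 12 13 14 15
a[i]:  13 12  1  7  4  9 14  8 11 15  5 10  3  2  6
S:     13 12  1  8  5 17 31 16 28 46 10 27  4  3 16
Maximum is 46 (e.g. 1 + 7 + 9 + 14 + 15).

46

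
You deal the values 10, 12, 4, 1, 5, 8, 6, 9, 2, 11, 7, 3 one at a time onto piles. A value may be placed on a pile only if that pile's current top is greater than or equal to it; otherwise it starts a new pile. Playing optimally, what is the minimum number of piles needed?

5

The minimum number of non-increasing subsequences covering a sequence equals the length of its longest strictly increasing subsequence.
LIS length is 5 (e.g. 4, 5, 8, 9, 11), so 5 piles are needed.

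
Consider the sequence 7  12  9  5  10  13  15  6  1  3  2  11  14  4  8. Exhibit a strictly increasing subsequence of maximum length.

Patience tails give the LIS length; then backtrack through the dp parents:
7 → extends → [7]
12 → extends → [7, 12]
9 → replaces 12 → [7, 9]
5 → replaces 7 → [5, 9]
10 → extends → [5, 9, 10]
13 → extends → [5, 9, 10, 13]
15 → extends → [5, 9, 10, 13, 15]
6 → replaces 9 → [5, 6, 10, 13, 15]
1 → replaces 5 → [1, 6, 10, 13, 15]
3 → replaces 6 → [1, 3, 10, 13, 15]
2 → replaces 3 → [1, 2, 10, 13, 15]
11 → replaces 13 → [1, 2, 10, 11, 15]
14 → replaces 15 → [1, 2, 10, 11, 14]
4 → replaces 10 → [1, 2, 4, 11, 14]
8 → replaces 11 → [1, 2, 4, 8, 14]
Length 5; one witness is 7, 9, 10, 13, 15.

7, 9, 10, 13, 15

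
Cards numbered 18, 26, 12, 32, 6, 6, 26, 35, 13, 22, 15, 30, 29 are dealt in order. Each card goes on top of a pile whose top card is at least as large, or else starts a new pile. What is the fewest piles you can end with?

4

The minimum number of non-increasing subsequences covering a sequence equals the length of its longest strictly increasing subsequence.
LIS length is 4 (e.g. 18, 26, 32, 35), so 4 piles are needed.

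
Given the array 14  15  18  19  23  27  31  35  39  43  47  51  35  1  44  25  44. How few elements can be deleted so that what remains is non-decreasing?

Fewest deletions = n − (longest non-decreasing subsequence).
i:      1  2  3  4  5  6  7  8  9 10 11 12 13 14 15 16 17
a[i]:  14 15 18 19 23 27 31 35 39 43 47 51 35  1 44 25 44
dp:     1  2  3  4  5  6  7  8  9 10 11 12  9  1 11  6 12
max dp = 12, so deletions = 17 − 12 = 5.

5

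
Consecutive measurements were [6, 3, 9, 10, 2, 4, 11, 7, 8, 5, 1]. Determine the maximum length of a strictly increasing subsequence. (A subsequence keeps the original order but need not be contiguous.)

4

Track the smallest tail for each achievable length (strict):
6 → extends → [6]
3 → replaces 6 → [3]
9 → extends → [3, 9]
10 → extends → [3, 9, 10]
2 → replaces 3 → [2, 9, 10]
4 → replaces 9 → [2, 4, 10]
11 → extends → [2, 4, 10, 11]
7 → replaces 10 → [2, 4, 7, 11]
8 → replaces 11 → [2, 4, 7, 8]
5 → replaces 7 → [2, 4, 5, 8]
1 → replaces 2 → [1, 4, 5, 8]
Four tails, so the longest strictly increasing subsequence has length 4 (e.g. 6, 9, 10, 11).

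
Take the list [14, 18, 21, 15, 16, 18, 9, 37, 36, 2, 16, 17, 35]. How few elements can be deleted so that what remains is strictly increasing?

8

Fewest deletions = n − (longest strictly increasing subsequence).
i:      1  2  3  4  5  6  7  8  9 10 11 12 13
a[i]:  14 18 21 15 16 18  9 37 36  2 16 17 35
dp:     1  2  3  2  3  4  1  5  5  1  3  4  5
max dp = 5, so deletions = 13 − 5 = 8.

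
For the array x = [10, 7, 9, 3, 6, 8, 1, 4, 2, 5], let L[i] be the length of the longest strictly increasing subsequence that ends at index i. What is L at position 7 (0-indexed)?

2

dp[i] = 1 + max{dp[j] : j<i, x[j]<x[i]} (or 1 if no such j):
i:      0  1  2  3  4  5  6  7  8  9
x[i]:  10  7  9  3  6  8  1  4  2  5
dp:     1  1  2  1  2  3  1  2  2  3
At index 7 the value is 2.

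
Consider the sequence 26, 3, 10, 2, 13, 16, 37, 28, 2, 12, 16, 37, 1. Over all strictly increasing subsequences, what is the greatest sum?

107

Let S[i] be the best sum of a strictly increasing subsequence ending at i:
i:       1   2   3   4   5   6   7   8   9  10  11  12  13
a[i]:   26   3  10   2  13  16  37  28   2  12  16  37   1
S:      26   3  13   2  26  42  79  70   2  25  42 107   1
Maximum is 107 (e.g. 3 + 10 + 13 + 16 + 28 + 37).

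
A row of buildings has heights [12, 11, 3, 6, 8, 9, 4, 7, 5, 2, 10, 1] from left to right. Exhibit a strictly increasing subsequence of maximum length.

Patience tails give the LIS length; then backtrack through the dp parents:
12 → extends → [12]
11 → replaces 12 → [11]
3 → replaces 11 → [3]
6 → extends → [3, 6]
8 → extends → [3, 6, 8]
9 → extends → [3, 6, 8, 9]
4 → replaces 6 → [3, 4, 8, 9]
7 → replaces 8 → [3, 4, 7, 9]
5 → replaces 7 → [3, 4, 5, 9]
2 → replaces 3 → [2, 4, 5, 9]
10 → extends → [2, 4, 5, 9, 10]
1 → replaces 2 → [1, 4, 5, 9, 10]
Length 5; one witness is 3, 6, 8, 9, 10.

3, 6, 8, 9, 10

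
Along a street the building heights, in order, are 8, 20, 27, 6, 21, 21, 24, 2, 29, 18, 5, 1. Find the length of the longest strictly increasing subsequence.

5

Let dp[i] be the length of the longest such subsequence ending at index i:
i:      1  2  3  4  5  6  7  8  9 10 11 12
a[i]:   8 20 27  6 21 21 24  2 29 18  5  1
dp:     1  2  3  1  3  3  4  1  5  2  2  1
Maximum dp value is 5.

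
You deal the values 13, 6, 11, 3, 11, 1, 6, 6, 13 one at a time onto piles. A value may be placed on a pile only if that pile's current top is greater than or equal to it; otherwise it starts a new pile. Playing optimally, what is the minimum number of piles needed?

The minimum number of non-increasing subsequences covering a sequence equals the length of its longest strictly increasing subsequence.
LIS length is 3 (e.g. 6, 11, 13), so 3 piles are needed.

3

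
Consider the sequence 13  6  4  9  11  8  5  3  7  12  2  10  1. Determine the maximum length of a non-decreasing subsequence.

4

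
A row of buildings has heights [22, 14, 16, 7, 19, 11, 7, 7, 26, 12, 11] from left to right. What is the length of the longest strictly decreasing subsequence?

4

Negate each value so 'decreasing' becomes 'increasing', then run patience tails on the negated sequence:
-22 → extends → [-22]
-14 → extends → [-22, -14]
-16 → replaces -14 → [-22, -16]
-7 → extends → [-22, -16, -7]
-19 → replaces -16 → [-22, -19, -7]
-11 → replaces -7 → [-22, -19, -11]
-7 → extends → [-22, -19, -11, -7]
-7 → already a tail → [-22, -19, -11, -7]
-26 → replaces -22 → [-26, -19, -11, -7]
-12 → replaces -11 → [-26, -19, -12, -7]
-11 → replaces -7 → [-26, -19, -12, -11]
Four tails, so the longest strictly decreasing subsequence of the original has length 4.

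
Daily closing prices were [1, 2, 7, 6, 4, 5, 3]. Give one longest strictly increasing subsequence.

1, 2, 4, 5

Patience tails give the LIS length; then backtrack through the dp parents:
1 → extends → [1]
2 → extends → [1, 2]
7 → extends → [1, 2, 7]
6 → replaces 7 → [1, 2, 6]
4 → replaces 6 → [1, 2, 4]
5 → extends → [1, 2, 4, 5]
3 → replaces 4 → [1, 2, 3, 5]
Length 4; one witness is 1, 2, 4, 5.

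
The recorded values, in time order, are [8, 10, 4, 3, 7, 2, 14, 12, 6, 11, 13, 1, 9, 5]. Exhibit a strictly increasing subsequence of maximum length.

Patience tails give the LIS length; then backtrack through the dp parents:
8 → extends → [8]
10 → extends → [8, 10]
4 → replaces 8 → [4, 10]
3 → replaces 4 → [3, 10]
7 → replaces 10 → [3, 7]
2 → replaces 3 → [2, 7]
14 → extends → [2, 7, 14]
12 → replaces 14 → [2, 7, 12]
6 → replaces 7 → [2, 6, 12]
11 → replaces 12 → [2, 6, 11]
13 → extends → [2, 6, 11, 13]
1 → replaces 2 → [1, 6, 11, 13]
9 → replaces 11 → [1, 6, 9, 13]
5 → replaces 6 → [1, 5, 9, 13]
Length 4; one witness is 8, 10, 12, 13.

8, 10, 12, 13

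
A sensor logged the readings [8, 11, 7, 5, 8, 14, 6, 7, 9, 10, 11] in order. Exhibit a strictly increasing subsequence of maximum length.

5, 6, 7, 9, 10, 11

Patience tails give the LIS length; then backtrack through the dp parents:
8 → extends → [8]
11 → extends → [8, 11]
7 → replaces 8 → [7, 11]
5 → replaces 7 → [5, 11]
8 → replaces 11 → [5, 8]
14 → extends → [5, 8, 14]
6 → replaces 8 → [5, 6, 14]
7 → replaces 14 → [5, 6, 7]
9 → extends → [5, 6, 7, 9]
10 → extends → [5, 6, 7, 9, 10]
11 → extends → [5, 6, 7, 9, 10, 11]
Length 6; one witness is 5, 6, 7, 9, 10, 11.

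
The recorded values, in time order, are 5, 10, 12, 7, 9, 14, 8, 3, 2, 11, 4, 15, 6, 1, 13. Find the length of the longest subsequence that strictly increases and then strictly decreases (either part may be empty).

8

inc[i] = longest strictly increasing subsequence ending at i; dec[i] = longest strictly decreasing subsequence starting at i:
i:      1  2  3  4  5  6  7  8  9 10 11 12 13 14 15
a[i]:   5 10 12  7  9 14  8  3  2 11  4 15  6  1 13
inc:    1  2  3  2  3  4  3  1  1  4  2  5  3  1  5
dec:    4  6  6  4  5  5  4  3  2  3  2  3  2  1  1
Best peak at i=3 (value 12): inc=3, dec=6, length 3+6−1 = 8.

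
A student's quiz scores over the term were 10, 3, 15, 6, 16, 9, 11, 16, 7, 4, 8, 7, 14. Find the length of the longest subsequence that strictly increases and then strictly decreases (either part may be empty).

7

inc[i] = longest strictly increasing subsequence ending at i; dec[i] = longest strictly decreasing subsequence starting at i:
i:      1  2  3  4  5  6  7  8  9 10 11 12 13
a[i]:  10  3 15  6 16  9 11 16  7  4  8  7 14
inc:    1  1  2  2  3  3  4  5  3  2  4  3  5
dec:    4  1  4  2  4  3  3  3  2  1  2  1  1
Best peak at i=8 (value 16): inc=5, dec=3, length 5+3−1 = 7.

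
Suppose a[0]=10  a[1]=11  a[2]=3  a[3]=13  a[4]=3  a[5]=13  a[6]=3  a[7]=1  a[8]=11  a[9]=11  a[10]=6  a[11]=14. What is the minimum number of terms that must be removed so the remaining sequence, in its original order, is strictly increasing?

Fewest deletions = n − (longest strictly increasing subsequence).
i:      0  1  2  3  4  5  6  7  8  9 10 11
a[i]:  10 11  3 13  3 13  3  1 11 11  6 14
dp:     1  2  1  3  1  3  1  1  2  2  2  4
max dp = 4, so deletions = 12 − 4 = 8.

8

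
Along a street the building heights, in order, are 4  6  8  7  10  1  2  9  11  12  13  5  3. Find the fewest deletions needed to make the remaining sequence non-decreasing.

6

Fewest deletions = n − (longest non-decreasing subsequence).
Patience tails:
4 → extends → [4]
6 → extends → [4, 6]
8 → extends → [4, 6, 8]
7 → replaces 8 → [4, 6, 7]
10 → extends → [4, 6, 7, 10]
1 → replaces 4 → [1, 6, 7, 10]
2 → replaces 6 → [1, 2, 7, 10]
9 → replaces 10 → [1, 2, 7, 9]
11 → extends → [1, 2, 7, 9, 11]
12 → extends → [1, 2, 7, 9, 11, 12]
13 → extends → [1, 2, 7, 9, 11, 12, 13]
5 → replaces 7 → [1, 2, 5, 9, 11, 12, 13]
3 → replaces 5 → [1, 2, 3, 9, 11, 12, 13]
Longest non-decreasing subsequence has length 7, so deletions = 13 − 7 = 6.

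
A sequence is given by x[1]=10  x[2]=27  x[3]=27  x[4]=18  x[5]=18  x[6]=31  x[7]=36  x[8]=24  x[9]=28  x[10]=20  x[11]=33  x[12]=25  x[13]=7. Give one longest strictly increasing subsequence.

10, 18, 24, 28, 33

Patience tails give the LIS length; then backtrack through the dp parents:
10 → extends → [10]
27 → extends → [10, 27]
27 → already a tail → [10, 27]
18 → replaces 27 → [10, 18]
18 → already a tail → [10, 18]
31 → extends → [10, 18, 31]
36 → extends → [10, 18, 31, 36]
24 → replaces 31 → [10, 18, 24, 36]
28 → replaces 36 → [10, 18, 24, 28]
20 → replaces 24 → [10, 18, 20, 28]
33 → extends → [10, 18, 20, 28, 33]
25 → replaces 28 → [10, 18, 20, 25, 33]
7 → replaces 10 → [7, 18, 20, 25, 33]
Length 5; one witness is 10, 18, 24, 28, 33.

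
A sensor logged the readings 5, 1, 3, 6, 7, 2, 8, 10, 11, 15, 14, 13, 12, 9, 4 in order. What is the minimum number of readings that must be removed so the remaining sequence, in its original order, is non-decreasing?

7

Fewest deletions = n − (longest non-decreasing subsequence).
Patience tails:
5 → extends → [5]
1 → replaces 5 → [1]
3 → extends → [1, 3]
6 → extends → [1, 3, 6]
7 → extends → [1, 3, 6, 7]
2 → replaces 3 → [1, 2, 6, 7]
8 → extends → [1, 2, 6, 7, 8]
10 → extends → [1, 2, 6, 7, 8, 10]
11 → extends → [1, 2, 6, 7, 8, 10, 11]
15 → extends → [1, 2, 6, 7, 8, 10, 11, 15]
14 → replaces 15 → [1, 2, 6, 7, 8, 10, 11, 14]
13 → replaces 14 → [1, 2, 6, 7, 8, 10, 11, 13]
12 → replaces 13 → [1, 2, 6, 7, 8, 10, 11, 12]
9 → replaces 10 → [1, 2, 6, 7, 8, 9, 11, 12]
4 → replaces 6 → [1, 2, 4, 7, 8, 9, 11, 12]
Longest non-decreasing subsequence has length 8, so deletions = 15 − 8 = 7.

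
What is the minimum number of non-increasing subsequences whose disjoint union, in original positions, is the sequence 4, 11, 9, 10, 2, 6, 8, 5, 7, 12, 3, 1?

4

Place each on the leftmost legal pile:
4 → new pile 1 (tops now [4])
11 → new pile 2 (tops now [4, 11])
9 → pile 2 (tops now [4, 9])
10 → new pile 3 (tops now [4, 9, 10])
2 → pile 1 (tops now [2, 9, 10])
6 → pile 2 (tops now [2, 6, 10])
8 → pile 3 (tops now [2, 6, 8])
5 → pile 2 (tops now [2, 5, 8])
7 → pile 3 (tops now [2, 5, 7])
12 → new pile 4 (tops now [2, 5, 7, 12])
3 → pile 2 (tops now [2, 3, 7, 12])
1 → pile 1 (tops now [1, 3, 7, 12])
Four piles.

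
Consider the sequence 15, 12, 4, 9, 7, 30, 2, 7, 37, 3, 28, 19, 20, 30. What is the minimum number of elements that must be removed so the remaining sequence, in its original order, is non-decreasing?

8

Fewest deletions = n − (longest non-decreasing subsequence).
Patience tails:
15 → extends → [15]
12 → replaces 15 → [12]
4 → replaces 12 → [4]
9 → extends → [4, 9]
7 → replaces 9 → [4, 7]
30 → extends → [4, 7, 30]
2 → replaces 4 → [2, 7, 30]
7 → replaces 30 → [2, 7, 7]
37 → extends → [2, 7, 7, 37]
3 → replaces 7 → [2, 3, 7, 37]
28 → replaces 37 → [2, 3, 7, 28]
19 → replaces 28 → [2, 3, 7, 19]
20 → extends → [2, 3, 7, 19, 20]
30 → extends → [2, 3, 7, 19, 20, 30]
Longest non-decreasing subsequence has length 6, so deletions = 14 − 6 = 8.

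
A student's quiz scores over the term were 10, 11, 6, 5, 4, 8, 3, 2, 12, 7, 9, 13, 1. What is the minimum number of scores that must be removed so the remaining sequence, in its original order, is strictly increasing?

Fewest deletions = n − (longest strictly increasing subsequence).
i:      1  2  3  4  5  6  7  8  9 10 11 12 13
a[i]:  10 11  6  5  4  8  3  2 12  7  9 13  1
dp:     1  2  1  1  1  2  1  1  3  2  3  4  1
max dp = 4, so deletions = 13 − 4 = 9.

9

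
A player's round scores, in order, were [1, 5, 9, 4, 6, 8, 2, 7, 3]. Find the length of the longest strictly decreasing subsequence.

4

Let dp[i] be the longest strictly decreasing subsequence ending at i:
i:     1 2 3 4 5 6 7 8 9
a[i]:  1 5 9 4 6 8 2 7 3
dp:    1 1 1 2 2 2 3 3 4
Maximum is 4.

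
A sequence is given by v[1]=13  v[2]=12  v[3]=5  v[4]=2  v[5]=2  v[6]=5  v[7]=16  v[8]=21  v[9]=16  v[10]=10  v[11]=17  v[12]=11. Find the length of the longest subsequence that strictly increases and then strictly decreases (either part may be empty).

6

inc[i] = longest strictly increasing subsequence ending at i; dec[i] = longest strictly decreasing subsequence starting at i:
i:      1  2  3  4  5  6  7  8  9 10 11 12
v[i]:  13 12  5  2  2  5 16 21 16 10 17 11
inc:    1  1  1  1  1  2  3  4  3  3  4  4
dec:    4  3  2  1  1  1  2  3  2  1  2  1
Best peak at i=8 (value 21): inc=4, dec=3, length 4+3−1 = 6.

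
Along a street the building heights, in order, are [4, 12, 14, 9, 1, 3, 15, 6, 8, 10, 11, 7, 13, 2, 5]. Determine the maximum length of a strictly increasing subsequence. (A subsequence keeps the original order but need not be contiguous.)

7

Track the smallest tail for each achievable length (strict):
4 → extends → [4]
12 → extends → [4, 12]
14 → extends → [4, 12, 14]
9 → replaces 12 → [4, 9, 14]
1 → replaces 4 → [1, 9, 14]
3 → replaces 9 → [1, 3, 14]
15 → extends → [1, 3, 14, 15]
6 → replaces 14 → [1, 3, 6, 15]
8 → replaces 15 → [1, 3, 6, 8]
10 → extends → [1, 3, 6, 8, 10]
11 → extends → [1, 3, 6, 8, 10, 11]
7 → replaces 8 → [1, 3, 6, 7, 10, 11]
13 → extends → [1, 3, 6, 7, 10, 11, 13]
2 → replaces 3 → [1, 2, 6, 7, 10, 11, 13]
5 → replaces 6 → [1, 2, 5, 7, 10, 11, 13]
Seven tails, so the longest strictly increasing subsequence has length 7 (e.g. 1, 3, 6, 8, 10, 11, 13).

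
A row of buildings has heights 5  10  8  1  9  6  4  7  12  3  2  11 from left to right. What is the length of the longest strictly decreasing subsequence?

6

Negate each value so 'decreasing' becomes 'increasing', then run patience tails on the negated sequence:
-5 → extends → [-5]
-10 → replaces -5 → [-10]
-8 → extends → [-10, -8]
-1 → extends → [-10, -8, -1]
-9 → replaces -8 → [-10, -9, -1]
-6 → replaces -1 → [-10, -9, -6]
-4 → extends → [-10, -9, -6, -4]
-7 → replaces -6 → [-10, -9, -7, -4]
-12 → replaces -10 → [-12, -9, -7, -4]
-3 → extends → [-12, -9, -7, -4, -3]
-2 → extends → [-12, -9, -7, -4, -3, -2]
-11 → replaces -9 → [-12, -11, -7, -4, -3, -2]
Six tails, so the longest strictly decreasing subsequence of the original has length 6.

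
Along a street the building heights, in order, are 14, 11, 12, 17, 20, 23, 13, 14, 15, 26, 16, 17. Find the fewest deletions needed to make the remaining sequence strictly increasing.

Fewest deletions = n − (longest strictly increasing subsequence).
Patience tails:
14 → extends → [14]
11 → replaces 14 → [11]
12 → extends → [11, 12]
17 → extends → [11, 12, 17]
20 → extends → [11, 12, 17, 20]
23 → extends → [11, 12, 17, 20, 23]
13 → replaces 17 → [11, 12, 13, 20, 23]
14 → replaces 20 → [11, 12, 13, 14, 23]
15 → replaces 23 → [11, 12, 13, 14, 15]
26 → extends → [11, 12, 13, 14, 15, 26]
16 → replaces 26 → [11, 12, 13, 14, 15, 16]
17 → extends → [11, 12, 13, 14, 15, 16, 17]
Longest strictly increasing subsequence has length 7, so deletions = 12 − 7 = 5.

5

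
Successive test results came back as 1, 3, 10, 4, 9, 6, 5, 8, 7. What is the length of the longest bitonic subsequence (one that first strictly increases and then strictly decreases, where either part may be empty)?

inc[i] = longest strictly increasing subsequence ending at i; dec[i] = longest strictly decreasing subsequence starting at i:
i:      1  2  3  4  5  6  7  8  9
a[i]:   1  3 10  4  9  6  5  8  7
inc:    1  2  3  3  4  4  4  5  5
dec:    1  1  4  1  3  2  1  2  1
Best peak at i=3 (value 10): inc=3, dec=4, length 3+4−1 = 6.

6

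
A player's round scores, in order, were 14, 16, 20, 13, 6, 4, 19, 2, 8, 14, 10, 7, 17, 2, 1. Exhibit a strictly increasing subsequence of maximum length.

Patience tails give the LIS length; then backtrack through the dp parents:
14 → extends → [14]
16 → extends → [14, 16]
20 → extends → [14, 16, 20]
13 → replaces 14 → [13, 16, 20]
6 → replaces 13 → [6, 16, 20]
4 → replaces 6 → [4, 16, 20]
19 → replaces 20 → [4, 16, 19]
2 → replaces 4 → [2, 16, 19]
8 → replaces 16 → [2, 8, 19]
14 → replaces 19 → [2, 8, 14]
10 → replaces 14 → [2, 8, 10]
7 → replaces 8 → [2, 7, 10]
17 → extends → [2, 7, 10, 17]
2 → already a tail → [2, 7, 10, 17]
1 → replaces 2 → [1, 7, 10, 17]
Length 4; one witness is 6, 8, 14, 17.

6, 8, 14, 17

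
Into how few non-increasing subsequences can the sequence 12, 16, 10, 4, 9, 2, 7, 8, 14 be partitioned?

4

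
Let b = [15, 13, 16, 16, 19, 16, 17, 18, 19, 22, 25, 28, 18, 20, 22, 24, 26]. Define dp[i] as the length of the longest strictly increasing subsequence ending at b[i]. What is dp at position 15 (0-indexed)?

8

dp[i] = 1 + max{dp[j] : j<i, b[j]<b[i]} (or 1 if no such j):
i:      0  1  2  3  4  5  6  7  8  9 10 11 12 13 14 15 16
b[i]:  15 13 16 16 19 16 17 18 19 22 25 28 18 20 22 24 26
dp:     1  1  2  2  3  2  3  4  5  6  7  8  4  6  7  8  9
At index 15 the value is 8.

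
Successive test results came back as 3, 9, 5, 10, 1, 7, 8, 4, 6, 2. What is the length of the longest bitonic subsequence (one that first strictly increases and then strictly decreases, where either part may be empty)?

inc[i] = longest strictly increasing subsequence ending at i; dec[i] = longest strictly decreasing subsequence starting at i:
i:      1  2  3  4  5  6  7  8  9 10
a[i]:   3  9  5 10  1  7  8  4  6  2
inc:    1  2  2  3  1  3  4  2  3  2
dec:    2  4  3  4  1  3  3  2  2  1
Best peak at i=4 (value 10): inc=3, dec=4, length 3+4−1 = 6.

6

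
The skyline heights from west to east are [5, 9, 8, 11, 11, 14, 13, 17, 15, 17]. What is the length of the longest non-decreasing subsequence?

7

Track the smallest tail for each achievable length (allowing ties):
5 → extends → [5]
9 → extends → [5, 9]
8 → replaces 9 → [5, 8]
11 → extends → [5, 8, 11]
11 → extends → [5, 8, 11, 11]
14 → extends → [5, 8, 11, 11, 14]
13 → replaces 14 → [5, 8, 11, 11, 13]
17 → extends → [5, 8, 11, 11, 13, 17]
15 → replaces 17 → [5, 8, 11, 11, 13, 15]
17 → extends → [5, 8, 11, 11, 13, 15, 17]
Seven tails, so the longest non-decreasing subsequence has length 7 (e.g. 5, 9, 11, 11, 14, 17, 17).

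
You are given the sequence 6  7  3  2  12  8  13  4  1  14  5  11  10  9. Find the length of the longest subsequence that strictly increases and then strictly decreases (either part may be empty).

8

inc[i] = longest strictly increasing subsequence ending at i; dec[i] = longest strictly decreasing subsequence starting at i:
i:      1  2  3  4  5  6  7  8  9 10 11 12 13 14
a[i]:   6  7  3  2 12  8 13  4  1 14  5 11 10  9
inc:    1  2  1  1  3  3  4  2  1  5  3  4  4  4
dec:    4  4  3  2  4  3  4  2  1  4  1  3  2  1
Best peak at i=10 (value 14): inc=5, dec=4, length 5+4−1 = 8.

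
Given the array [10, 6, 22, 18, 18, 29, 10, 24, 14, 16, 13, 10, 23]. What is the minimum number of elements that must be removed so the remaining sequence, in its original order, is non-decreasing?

Fewest deletions = n − (longest non-decreasing subsequence).
i:      1  2  3  4  5  6  7  8  9 10 11 12 13
a[i]:  10  6 22 18 18 29 10 24 14 16 13 10 23
dp:     1  1  2  2  3  4  2  4  3  4  3  3  5
max dp = 5, so deletions = 13 − 5 = 8.

8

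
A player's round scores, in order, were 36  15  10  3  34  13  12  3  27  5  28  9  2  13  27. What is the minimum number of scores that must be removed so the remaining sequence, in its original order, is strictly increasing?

Fewest deletions = n − (longest strictly increasing subsequence).
Patience tails:
36 → extends → [36]
15 → replaces 36 → [15]
10 → replaces 15 → [10]
3 → replaces 10 → [3]
34 → extends → [3, 34]
13 → replaces 34 → [3, 13]
12 → replaces 13 → [3, 12]
3 → already a tail → [3, 12]
27 → extends → [3, 12, 27]
5 → replaces 12 → [3, 5, 27]
28 → extends → [3, 5, 27, 28]
9 → replaces 27 → [3, 5, 9, 28]
2 → replaces 3 → [2, 5, 9, 28]
13 → replaces 28 → [2, 5, 9, 13]
27 → extends → [2, 5, 9, 13, 27]
Longest strictly increasing subsequence has length 5, so deletions = 15 − 5 = 10.

10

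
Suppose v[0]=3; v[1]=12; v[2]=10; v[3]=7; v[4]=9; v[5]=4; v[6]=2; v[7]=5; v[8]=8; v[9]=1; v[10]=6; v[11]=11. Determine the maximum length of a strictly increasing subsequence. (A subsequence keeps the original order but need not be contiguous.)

Track the smallest tail for each achievable length (strict):
3 → extends → [3]
12 → extends → [3, 12]
10 → replaces 12 → [3, 10]
7 → replaces 10 → [3, 7]
9 → extends → [3, 7, 9]
4 → replaces 7 → [3, 4, 9]
2 → replaces 3 → [2, 4, 9]
5 → replaces 9 → [2, 4, 5]
8 → extends → [2, 4, 5, 8]
1 → replaces 2 → [1, 4, 5, 8]
6 → replaces 8 → [1, 4, 5, 6]
11 → extends → [1, 4, 5, 6, 11]
Five tails, so the longest strictly increasing subsequence has length 5 (e.g. 3, 4, 5, 8, 11).

5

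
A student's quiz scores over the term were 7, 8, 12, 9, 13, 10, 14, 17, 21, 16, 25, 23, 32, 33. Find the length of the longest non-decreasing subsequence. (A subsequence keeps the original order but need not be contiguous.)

Track the smallest tail for each achievable length (allowing ties):
7 → extends → [7]
8 → extends → [7, 8]
12 → extends → [7, 8, 12]
9 → replaces 12 → [7, 8, 9]
13 → extends → [7, 8, 9, 13]
10 → replaces 13 → [7, 8, 9, 10]
14 → extends → [7, 8, 9, 10, 14]
17 → extends → [7, 8, 9, 10, 14, 17]
21 → extends → [7, 8, 9, 10, 14, 17, 21]
16 → replaces 17 → [7, 8, 9, 10, 14, 16, 21]
25 → extends → [7, 8, 9, 10, 14, 16, 21, 25]
23 → replaces 25 → [7, 8, 9, 10, 14, 16, 21, 23]
32 → extends → [7, 8, 9, 10, 14, 16, 21, 23, 32]
33 → extends → [7, 8, 9, 10, 14, 16, 21, 23, 32, 33]
Ten tails, so the longest non-decreasing subsequence has length 10 (e.g. 7, 8, 12, 13, 14, 17, 21, 25, 32, 33).

10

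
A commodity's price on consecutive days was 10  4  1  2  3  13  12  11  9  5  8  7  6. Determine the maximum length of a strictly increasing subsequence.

5

Track the smallest tail for each achievable length (strict):
10 → extends → [10]
4 → replaces 10 → [4]
1 → replaces 4 → [1]
2 → extends → [1, 2]
3 → extends → [1, 2, 3]
13 → extends → [1, 2, 3, 13]
12 → replaces 13 → [1, 2, 3, 12]
11 → replaces 12 → [1, 2, 3, 11]
9 → replaces 11 → [1, 2, 3, 9]
5 → replaces 9 → [1, 2, 3, 5]
8 → extends → [1, 2, 3, 5, 8]
7 → replaces 8 → [1, 2, 3, 5, 7]
6 → replaces 7 → [1, 2, 3, 5, 6]
Five tails, so the longest strictly increasing subsequence has length 5 (e.g. 1, 2, 3, 5, 8).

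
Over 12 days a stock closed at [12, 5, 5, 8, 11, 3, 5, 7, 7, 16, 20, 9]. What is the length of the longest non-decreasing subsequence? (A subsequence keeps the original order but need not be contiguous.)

7

Track the smallest tail for each achievable length (allowing ties):
12 → extends → [12]
5 → replaces 12 → [5]
5 → extends → [5, 5]
8 → extends → [5, 5, 8]
11 → extends → [5, 5, 8, 11]
3 → replaces 5 → [3, 5, 8, 11]
5 → replaces 8 → [3, 5, 5, 11]
7 → replaces 11 → [3, 5, 5, 7]
7 → extends → [3, 5, 5, 7, 7]
16 → extends → [3, 5, 5, 7, 7, 16]
20 → extends → [3, 5, 5, 7, 7, 16, 20]
9 → replaces 16 → [3, 5, 5, 7, 7, 9, 20]
Seven tails, so the longest non-decreasing subsequence has length 7 (e.g. 5, 5, 5, 7, 7, 16, 20).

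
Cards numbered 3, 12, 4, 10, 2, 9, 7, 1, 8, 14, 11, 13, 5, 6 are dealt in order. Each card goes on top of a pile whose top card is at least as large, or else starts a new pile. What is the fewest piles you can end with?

6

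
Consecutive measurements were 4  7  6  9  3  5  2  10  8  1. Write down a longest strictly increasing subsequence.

4, 7, 9, 10

Patience tails give the LIS length; then backtrack through the dp parents:
4 → extends → [4]
7 → extends → [4, 7]
6 → replaces 7 → [4, 6]
9 → extends → [4, 6, 9]
3 → replaces 4 → [3, 6, 9]
5 → replaces 6 → [3, 5, 9]
2 → replaces 3 → [2, 5, 9]
10 → extends → [2, 5, 9, 10]
8 → replaces 9 → [2, 5, 8, 10]
1 → replaces 2 → [1, 5, 8, 10]
Length 4; one witness is 4, 7, 9, 10.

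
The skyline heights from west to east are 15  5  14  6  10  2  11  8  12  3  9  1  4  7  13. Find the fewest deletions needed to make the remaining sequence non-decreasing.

Fewest deletions = n − (longest non-decreasing subsequence).
Patience tails:
15 → extends → [15]
5 → replaces 15 → [5]
14 → extends → [5, 14]
6 → replaces 14 → [5, 6]
10 → extends → [5, 6, 10]
2 → replaces 5 → [2, 6, 10]
11 → extends → [2, 6, 10, 11]
8 → replaces 10 → [2, 6, 8, 11]
12 → extends → [2, 6, 8, 11, 12]
3 → replaces 6 → [2, 3, 8, 11, 12]
9 → replaces 11 → [2, 3, 8, 9, 12]
1 → replaces 2 → [1, 3, 8, 9, 12]
4 → replaces 8 → [1, 3, 4, 9, 12]
7 → replaces 9 → [1, 3, 4, 7, 12]
13 → extends → [1, 3, 4, 7, 12, 13]
Longest non-decreasing subsequence has length 6, so deletions = 15 − 6 = 9.

9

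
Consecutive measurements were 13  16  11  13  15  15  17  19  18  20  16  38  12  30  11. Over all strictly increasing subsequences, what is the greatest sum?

133

Let S[i] be the best sum of a strictly increasing subsequence ending at i:
i:       1   2   3   4   5   6   7   8   9  10  11  12  13  14  15
a[i]:   13  16  11  13  15  15  17  19  18  20  16  38  12  30  11
S:      13  29  11  24  39  39  56  75  74  95  55 133  23 125  11
Maximum is 133 (e.g. 11 + 13 + 15 + 17 + 19 + 20 + 38).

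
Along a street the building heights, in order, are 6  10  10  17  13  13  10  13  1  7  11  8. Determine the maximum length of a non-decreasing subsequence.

Let dp[i] be the length of the longest such subsequence ending at index i:
i:      1  2  3  4  5  6  7  8  9 10 11 12
a[i]:   6 10 10 17 13 13 10 13  1  7 11  8
dp:     1  2  3  4  4  5  4  6  1  2  5  3
Maximum dp value is 6.

6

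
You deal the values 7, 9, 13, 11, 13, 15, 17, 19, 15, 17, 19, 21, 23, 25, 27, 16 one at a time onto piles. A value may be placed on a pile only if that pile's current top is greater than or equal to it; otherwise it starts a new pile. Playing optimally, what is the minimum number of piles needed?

Place each on the leftmost legal pile:
7 → new pile 1 (tops now [7])
9 → new pile 2 (tops now [7, 9])
13 → new pile 3 (tops now [7, 9, 13])
11 → pile 3 (tops now [7, 9, 11])
13 → new pile 4 (tops now [7, 9, 11, 13])
15 → new pile 5 (tops now [7, 9, 11, 13, 15])
17 → new pile 6 (tops now [7, 9, 11, 13, 15, 17])
19 → new pile 7 (tops now [7, 9, 11, 13, 15, 17, 19])
15 → pile 5 (tops now [7, 9, 11, 13, 15, 17, 19])
17 → pile 6 (tops now [7, 9, 11, 13, 15, 17, 19])
19 → pile 7 (tops now [7, 9, 11, 13, 15, 17, 19])
21 → new pile 8 (tops now [7, 9, 11, 13, 15, 17, 19, 21])
23 → new pile 9 (tops now [7, 9, 11, 13, 15, 17, 19, 21, 23])
25 → new pile 10 (tops now [7, 9, 11, 13, 15, 17, 19, 21, 23, 25])
27 → new pile 11 (tops now [7, 9, 11, 13, 15, 17, 19, 21, 23, 25, 27])
16 → pile 6 (tops now [7, 9, 11, 13, 15, 16, 19, 21, 23, 25, 27])
Eleven piles.

11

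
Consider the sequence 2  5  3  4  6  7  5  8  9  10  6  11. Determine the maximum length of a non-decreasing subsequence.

Track the smallest tail for each achievable length (allowing ties):
2 → extends → [2]
5 → extends → [2, 5]
3 → replaces 5 → [2, 3]
4 → extends → [2, 3, 4]
6 → extends → [2, 3, 4, 6]
7 → extends → [2, 3, 4, 6, 7]
5 → replaces 6 → [2, 3, 4, 5, 7]
8 → extends → [2, 3, 4, 5, 7, 8]
9 → extends → [2, 3, 4, 5, 7, 8, 9]
10 → extends → [2, 3, 4, 5, 7, 8, 9, 10]
6 → replaces 7 → [2, 3, 4, 5, 6, 8, 9, 10]
11 → extends → [2, 3, 4, 5, 6, 8, 9, 10, 11]
Nine tails, so the longest non-decreasing subsequence has length 9 (e.g. 2, 3, 4, 6, 7, 8, 9, 10, 11).

9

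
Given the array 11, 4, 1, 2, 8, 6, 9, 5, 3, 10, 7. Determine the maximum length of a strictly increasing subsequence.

5

Track the smallest tail for each achievable length (strict):
11 → extends → [11]
4 → replaces 11 → [4]
1 → replaces 4 → [1]
2 → extends → [1, 2]
8 → extends → [1, 2, 8]
6 → replaces 8 → [1, 2, 6]
9 → extends → [1, 2, 6, 9]
5 → replaces 6 → [1, 2, 5, 9]
3 → replaces 5 → [1, 2, 3, 9]
10 → extends → [1, 2, 3, 9, 10]
7 → replaces 9 → [1, 2, 3, 7, 10]
Five tails, so the longest strictly increasing subsequence has length 5 (e.g. 1, 2, 8, 9, 10).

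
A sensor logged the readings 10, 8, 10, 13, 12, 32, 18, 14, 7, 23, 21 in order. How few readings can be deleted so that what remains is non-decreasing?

Fewest deletions = n − (longest non-decreasing subsequence).
Patience tails:
10 → extends → [10]
8 → replaces 10 → [8]
10 → extends → [8, 10]
13 → extends → [8, 10, 13]
12 → replaces 13 → [8, 10, 12]
32 → extends → [8, 10, 12, 32]
18 → replaces 32 → [8, 10, 12, 18]
14 → replaces 18 → [8, 10, 12, 14]
7 → replaces 8 → [7, 10, 12, 14]
23 → extends → [7, 10, 12, 14, 23]
21 → replaces 23 → [7, 10, 12, 14, 21]
Longest non-decreasing subsequence has length 5, so deletions = 11 − 5 = 6.

6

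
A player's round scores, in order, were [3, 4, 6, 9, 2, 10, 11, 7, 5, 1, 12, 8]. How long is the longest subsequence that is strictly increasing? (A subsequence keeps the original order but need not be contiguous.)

7

Track the smallest tail for each achievable length (strict):
3 → extends → [3]
4 → extends → [3, 4]
6 → extends → [3, 4, 6]
9 → extends → [3, 4, 6, 9]
2 → replaces 3 → [2, 4, 6, 9]
10 → extends → [2, 4, 6, 9, 10]
11 → extends → [2, 4, 6, 9, 10, 11]
7 → replaces 9 → [2, 4, 6, 7, 10, 11]
5 → replaces 6 → [2, 4, 5, 7, 10, 11]
1 → replaces 2 → [1, 4, 5, 7, 10, 11]
12 → extends → [1, 4, 5, 7, 10, 11, 12]
8 → replaces 10 → [1, 4, 5, 7, 8, 11, 12]
Seven tails, so the longest strictly increasing subsequence has length 7 (e.g. 3, 4, 6, 9, 10, 11, 12).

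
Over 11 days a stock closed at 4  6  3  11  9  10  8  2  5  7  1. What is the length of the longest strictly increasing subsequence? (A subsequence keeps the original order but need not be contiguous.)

4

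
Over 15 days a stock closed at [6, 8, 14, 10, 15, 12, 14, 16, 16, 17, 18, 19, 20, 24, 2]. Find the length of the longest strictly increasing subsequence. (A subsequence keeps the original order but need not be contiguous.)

11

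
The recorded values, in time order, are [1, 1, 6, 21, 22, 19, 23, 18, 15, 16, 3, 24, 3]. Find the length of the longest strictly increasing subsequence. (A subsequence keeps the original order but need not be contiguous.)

6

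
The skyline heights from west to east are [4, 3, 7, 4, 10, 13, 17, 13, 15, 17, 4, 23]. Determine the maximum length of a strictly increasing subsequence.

7

Let dp[i] be the length of the longest such subsequence ending at index i:
i:      1  2  3  4  5  6  7  8  9 10 11 12
a[i]:   4  3  7  4 10 13 17 13 15 17  4 23
dp:     1  1  2  2  3  4  5  4  5  6  2  7
Maximum dp value is 7.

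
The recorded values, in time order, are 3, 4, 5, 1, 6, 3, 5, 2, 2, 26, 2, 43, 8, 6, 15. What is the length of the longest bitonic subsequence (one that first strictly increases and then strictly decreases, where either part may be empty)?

inc[i] = longest strictly increasing subsequence ending at i; dec[i] = longest strictly decreasing subsequence starting at i:
i:      1  2  3  4  5  6  7  8  9 10 11 12 13 14 15
a[i]:   3  4  5  1  6  3  5  2  2 26  2 43  8  6 15
inc:    1  2  3  1  4  2  3  2  2  5  2  6  5  4  6
dec:    2  3  3  1  3  2  2  1  1  3  1  3  2  1  1
Best peak at i=12 (value 43): inc=6, dec=3, length 6+3−1 = 8.

8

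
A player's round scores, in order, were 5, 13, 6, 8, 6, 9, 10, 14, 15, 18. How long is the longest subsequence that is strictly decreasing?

Negate each value so 'decreasing' becomes 'increasing', then run patience tails on the negated sequence:
-5 → extends → [-5]
-13 → replaces -5 → [-13]
-6 → extends → [-13, -6]
-8 → replaces -6 → [-13, -8]
-6 → extends → [-13, -8, -6]
-9 → replaces -8 → [-13, -9, -6]
-10 → replaces -9 → [-13, -10, -6]
-14 → replaces -13 → [-14, -10, -6]
-15 → replaces -14 → [-15, -10, -6]
-18 → replaces -15 → [-18, -10, -6]
Three tails, so the longest strictly decreasing subsequence of the original has length 3.

3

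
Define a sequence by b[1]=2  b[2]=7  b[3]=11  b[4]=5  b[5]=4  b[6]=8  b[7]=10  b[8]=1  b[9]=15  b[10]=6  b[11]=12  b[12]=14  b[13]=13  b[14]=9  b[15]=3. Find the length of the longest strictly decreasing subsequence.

Let dp[i] be the longest strictly decreasing subsequence ending at i:
i:      1  2  3  4  5  6  7  8  9 10 11 12 13 14 15
b[i]:   2  7 11  5  4  8 10  1 15  6 12 14 13  9  3
dp:     1  1  1  2  3  2  2  4  1  3  2  2  3  4  5
Maximum is 5.

5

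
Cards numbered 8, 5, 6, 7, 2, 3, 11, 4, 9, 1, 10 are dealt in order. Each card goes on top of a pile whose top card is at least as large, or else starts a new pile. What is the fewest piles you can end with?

The minimum number of non-increasing subsequences covering a sequence equals the length of its longest strictly increasing subsequence.
LIS length is 5 (e.g. 5, 6, 7, 9, 10), so 5 piles are needed.

5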